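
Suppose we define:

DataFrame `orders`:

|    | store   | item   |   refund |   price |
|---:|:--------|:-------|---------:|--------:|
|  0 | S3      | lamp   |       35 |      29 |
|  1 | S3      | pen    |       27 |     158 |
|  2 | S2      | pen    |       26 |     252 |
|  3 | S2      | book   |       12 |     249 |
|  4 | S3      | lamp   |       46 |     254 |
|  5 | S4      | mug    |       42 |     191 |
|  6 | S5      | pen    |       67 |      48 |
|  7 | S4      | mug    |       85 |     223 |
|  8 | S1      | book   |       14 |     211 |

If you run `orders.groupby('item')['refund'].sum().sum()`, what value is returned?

354

group by item, sum of refund:
item
book     26
lamp     81
mug     127
pen     120
Name: refund, dtype: int64
So sum() = 354.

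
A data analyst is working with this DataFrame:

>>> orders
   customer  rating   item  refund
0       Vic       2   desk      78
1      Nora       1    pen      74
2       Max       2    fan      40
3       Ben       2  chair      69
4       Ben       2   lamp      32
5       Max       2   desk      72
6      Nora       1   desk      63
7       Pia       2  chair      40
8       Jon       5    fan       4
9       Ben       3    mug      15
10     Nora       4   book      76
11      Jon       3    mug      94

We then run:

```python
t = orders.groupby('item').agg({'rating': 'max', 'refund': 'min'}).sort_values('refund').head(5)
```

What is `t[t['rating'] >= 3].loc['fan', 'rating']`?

5

group by item: max(rating), min(refund):
       rating  refund
item                 
book        4      76
chair       2      40
desk        2      63
fan         5       4
lamp        2      32
mug         3      15
pen         1      74
sort by refund:
       rating  refund
item                 
fan         5       4
mug         3      15
lamp        2      32
chair       2      40
desk        2      63
pen         1      74
book        4      76
take first 5 rows:
       rating  refund
item                 
fan         5       4
mug         3      15
lamp        2      32
chair       2      40
desk        2      63
filter rows where rating >= 3:
      rating  refund
item                
fan        5       4
mug        3      15
Finally, value at row 'fan', column 'rating' = 5.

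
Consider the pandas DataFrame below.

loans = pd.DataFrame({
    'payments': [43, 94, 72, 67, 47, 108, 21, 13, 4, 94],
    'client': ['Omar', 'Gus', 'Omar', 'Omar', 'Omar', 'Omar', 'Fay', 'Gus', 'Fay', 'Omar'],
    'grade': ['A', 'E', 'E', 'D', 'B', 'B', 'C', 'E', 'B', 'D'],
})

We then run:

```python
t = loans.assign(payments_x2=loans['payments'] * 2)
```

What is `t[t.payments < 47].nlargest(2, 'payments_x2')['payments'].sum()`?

64

add column payments_x2 = loans['payments'] * 2:
   payments client grade  payments_x2
0        43   Omar     A           86
1        94    Gus     E          188
2        72   Omar     E          144
3        67   Omar     D          134
4        47   Omar     B           94
5       108   Omar     B          216
6        21    Fay     C           42
7        13    Gus     E           26
8         4    Fay     B            8
9        94   Omar     D          188
filter rows where payments < 47:
   payments client grade  payments_x2
0        43   Omar     A           86
6        21    Fay     C           42
7        13    Gus     E           26
8         4    Fay     B            8
take 2 rows with largest payments_x2:
   payments client grade  payments_x2
0        43   Omar     A           86
6        21    Fay     C           42
sum of column 'payments' → 64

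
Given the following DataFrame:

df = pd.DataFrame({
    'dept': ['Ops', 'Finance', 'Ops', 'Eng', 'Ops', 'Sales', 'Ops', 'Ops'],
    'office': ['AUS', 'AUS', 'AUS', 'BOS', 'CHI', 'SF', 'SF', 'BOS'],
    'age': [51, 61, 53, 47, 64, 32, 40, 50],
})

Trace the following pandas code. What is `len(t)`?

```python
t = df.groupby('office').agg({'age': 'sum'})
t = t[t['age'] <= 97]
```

3

group by office, sum of age:
        age
office     
AUS     165
BOS      97
CHI      64
SF       72
filter rows where age <= 97:
        age
office     
BOS      97
CHI      64
SF       72
Finally, number of rows = 3.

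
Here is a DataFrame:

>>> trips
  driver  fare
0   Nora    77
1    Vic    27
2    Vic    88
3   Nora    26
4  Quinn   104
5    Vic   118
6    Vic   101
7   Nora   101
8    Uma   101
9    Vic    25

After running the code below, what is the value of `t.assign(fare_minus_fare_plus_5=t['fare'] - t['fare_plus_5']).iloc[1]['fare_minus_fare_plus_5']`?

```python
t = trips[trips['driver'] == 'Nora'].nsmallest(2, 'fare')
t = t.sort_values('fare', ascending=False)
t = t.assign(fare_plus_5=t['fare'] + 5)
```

filter rows where driver == 'Nora':
  driver  fare
0   Nora    77
3   Nora    26
7   Nora   101
take 2 rows with smallest fare:
  driver  fare
3   Nora    26
0   Nora    77
sort by fare descending:
  driver  fare
0   Nora    77
3   Nora    26
add column fare_plus_5 = t['fare'] + 5:
  driver  fare  fare_plus_5
0   Nora    77           82
3   Nora    26           31
add column fare_minus_fare_plus_5 = t['fare'] - t['fare_plus_5']:
  driver  fare  fare_plus_5  fare_minus_fare_plus_5
0   Nora    77           82                      -5
3   Nora    26           31                      -5

-5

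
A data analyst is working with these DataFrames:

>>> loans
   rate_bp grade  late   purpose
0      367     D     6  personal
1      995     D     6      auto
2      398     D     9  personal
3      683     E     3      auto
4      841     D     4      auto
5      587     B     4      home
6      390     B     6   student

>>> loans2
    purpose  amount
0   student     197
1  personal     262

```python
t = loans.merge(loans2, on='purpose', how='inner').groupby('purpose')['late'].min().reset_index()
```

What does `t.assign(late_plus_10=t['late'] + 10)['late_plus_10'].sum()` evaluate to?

merge on 'purpose' (how='inner') → 3 rows:
   rate_bp grade  late   purpose  amount
0      367     D     6  personal     262
1      398     D     9  personal     262
2      390     B     6   student     197
group by purpose, min of late:
purpose
personal    6
student     6
Name: late, dtype: int64
reset_index():
    purpose  late
0  personal     6
1   student     6
add column late_plus_10 = t['late'] + 10:
    purpose  late  late_plus_10
0  personal     6            16
1   student     6            16

32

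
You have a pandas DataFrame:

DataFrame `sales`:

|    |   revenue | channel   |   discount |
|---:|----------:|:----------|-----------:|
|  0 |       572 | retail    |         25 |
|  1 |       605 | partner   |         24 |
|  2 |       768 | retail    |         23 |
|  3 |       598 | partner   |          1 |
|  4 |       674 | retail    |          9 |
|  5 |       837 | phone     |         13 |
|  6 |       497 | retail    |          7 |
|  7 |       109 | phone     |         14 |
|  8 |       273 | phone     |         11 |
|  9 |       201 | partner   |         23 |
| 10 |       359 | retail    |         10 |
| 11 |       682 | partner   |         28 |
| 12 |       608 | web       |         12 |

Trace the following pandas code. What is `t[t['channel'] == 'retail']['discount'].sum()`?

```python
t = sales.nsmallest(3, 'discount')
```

take 3 rows with smallest discount:
   revenue  channel  discount
3      598  partner         1
6      497   retail         7
4      674   retail         9
filter rows where channel == 'retail':
   revenue channel  discount
6      497  retail         7
4      674  retail         9
Hence 16.

16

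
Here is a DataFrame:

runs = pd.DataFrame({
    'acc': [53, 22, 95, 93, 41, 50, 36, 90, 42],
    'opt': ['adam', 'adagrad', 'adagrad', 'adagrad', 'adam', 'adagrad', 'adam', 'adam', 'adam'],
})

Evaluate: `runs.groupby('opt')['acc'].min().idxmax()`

adam

group by opt, min of acc:
opt
adagrad    22
adam       36
Name: acc, dtype: int64
Reading off the label with the largest value, we get adam.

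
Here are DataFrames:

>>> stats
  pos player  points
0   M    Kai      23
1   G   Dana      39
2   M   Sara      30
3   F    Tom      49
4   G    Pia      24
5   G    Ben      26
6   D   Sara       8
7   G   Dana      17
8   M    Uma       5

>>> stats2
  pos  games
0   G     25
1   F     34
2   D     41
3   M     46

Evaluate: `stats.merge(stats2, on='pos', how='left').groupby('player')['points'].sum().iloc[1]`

56

merge on 'pos' (how='left') → 9 rows:
  pos player  points  games
0   M    Kai      23     46
1   G   Dana      39     25
2   M   Sara      30     46
3   F    Tom      49     34
4   G    Pia      24     25
5   G    Ben      26     25
6   D   Sara       8     41
7   G   Dana      17     25
8   M    Uma       5     46
group by player, sum of points:
player
Ben     26
Dana    56
Kai     23
Pia     24
Sara    38
Tom     49
Uma      5
Name: points, dtype: int64
Then the value at position 1: 56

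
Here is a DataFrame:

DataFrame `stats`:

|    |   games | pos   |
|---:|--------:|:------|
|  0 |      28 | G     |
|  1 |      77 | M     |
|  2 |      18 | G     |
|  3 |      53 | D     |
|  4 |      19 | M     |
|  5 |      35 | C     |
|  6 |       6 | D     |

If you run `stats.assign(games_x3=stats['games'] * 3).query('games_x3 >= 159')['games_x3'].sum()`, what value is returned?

390

add column games_x3 = stats['games'] * 3:
   games pos  games_x3
0     28   G        84
1     77   M       231
2     18   G        54
3     53   D       159
4     19   M        57
5     35   C       105
6      6   D        18
filter rows where games_x3 >= 159:
   games pos  games_x3
1     77   M       231
3     53   D       159
Taking the sum of column 'games_x3' gives 390.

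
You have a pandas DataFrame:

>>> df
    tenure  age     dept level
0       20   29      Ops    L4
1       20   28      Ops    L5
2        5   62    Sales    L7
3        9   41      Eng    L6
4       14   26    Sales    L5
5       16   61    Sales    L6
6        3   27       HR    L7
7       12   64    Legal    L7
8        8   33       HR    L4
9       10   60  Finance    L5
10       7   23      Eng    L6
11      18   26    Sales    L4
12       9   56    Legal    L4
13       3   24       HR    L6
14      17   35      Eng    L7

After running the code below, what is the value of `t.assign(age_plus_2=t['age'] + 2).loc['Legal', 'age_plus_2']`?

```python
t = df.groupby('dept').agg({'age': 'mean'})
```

62.0

group by dept, mean of age:
           age
dept          
Eng      33.00
Finance  60.00
HR       28.00
Legal    60.00
Ops      28.50
Sales    43.75
add column age_plus_2 = t['age'] + 2:
           age  age_plus_2
dept                      
Eng      33.00       35.00
Finance  60.00       62.00
HR       28.00       30.00
Legal    60.00       62.00
Ops      28.50       30.50
Sales    43.75       45.75
Taking the value at row 'Legal', column 'age_plus_2' gives 62.0.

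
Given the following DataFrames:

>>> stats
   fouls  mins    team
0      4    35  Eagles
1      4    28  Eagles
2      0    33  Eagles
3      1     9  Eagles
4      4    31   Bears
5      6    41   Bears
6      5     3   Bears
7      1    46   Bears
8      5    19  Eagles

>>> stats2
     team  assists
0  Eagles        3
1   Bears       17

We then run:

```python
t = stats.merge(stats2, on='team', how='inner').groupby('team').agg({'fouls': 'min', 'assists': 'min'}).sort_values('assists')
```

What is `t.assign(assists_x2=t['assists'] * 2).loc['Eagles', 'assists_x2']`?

merge on 'team' (how='inner') → 9 rows:
   fouls  mins    team  assists
0      4    35  Eagles        3
1      4    28  Eagles        3
2      0    33  Eagles        3
3      1     9  Eagles        3
4      4    31   Bears       17
5      6    41   Bears       17
6      5     3   Bears       17
7      1    46   Bears       17
8      5    19  Eagles        3
group by team: min(fouls), min(assists):
        fouls  assists
team                  
Bears       1       17
Eagles      0        3
sort by assists:
        fouls  assists
team                  
Eagles      0        3
Bears       1       17
add column assists_x2 = t['assists'] * 2:
        fouls  assists  assists_x2
team                              
Eagles      0        3           6
Bears       1       17          34
Hence 6.

6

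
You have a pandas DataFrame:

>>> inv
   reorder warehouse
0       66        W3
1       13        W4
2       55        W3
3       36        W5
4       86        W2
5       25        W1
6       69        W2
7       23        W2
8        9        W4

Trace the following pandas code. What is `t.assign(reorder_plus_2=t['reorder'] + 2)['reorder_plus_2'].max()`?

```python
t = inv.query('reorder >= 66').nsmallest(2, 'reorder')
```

71

filter rows where reorder >= 66:
   reorder warehouse
0       66        W3
4       86        W2
6       69        W2
take 2 rows with smallest reorder:
   reorder warehouse
0       66        W3
6       69        W2
add column reorder_plus_2 = t['reorder'] + 2:
   reorder warehouse  reorder_plus_2
0       66        W3              68
6       69        W2              71
Reading off the max of column 'reorder_plus_2', we get 71.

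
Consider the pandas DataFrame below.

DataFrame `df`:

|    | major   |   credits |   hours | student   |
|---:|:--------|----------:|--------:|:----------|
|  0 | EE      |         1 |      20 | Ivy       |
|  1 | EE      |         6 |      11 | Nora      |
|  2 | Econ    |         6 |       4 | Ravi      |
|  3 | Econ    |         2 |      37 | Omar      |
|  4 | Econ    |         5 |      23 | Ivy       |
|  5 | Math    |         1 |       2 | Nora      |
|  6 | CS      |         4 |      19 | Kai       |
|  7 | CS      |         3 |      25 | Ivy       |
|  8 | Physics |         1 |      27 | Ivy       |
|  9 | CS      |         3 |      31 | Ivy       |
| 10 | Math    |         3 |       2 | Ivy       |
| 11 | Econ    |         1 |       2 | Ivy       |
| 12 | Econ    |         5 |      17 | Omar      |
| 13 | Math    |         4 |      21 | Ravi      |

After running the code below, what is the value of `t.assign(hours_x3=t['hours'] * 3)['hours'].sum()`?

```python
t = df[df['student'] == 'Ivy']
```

130

filter rows where student == 'Ivy':
      major  credits  hours student
0        EE        1     20     Ivy
4      Econ        5     23     Ivy
7        CS        3     25     Ivy
8   Physics        1     27     Ivy
9        CS        3     31     Ivy
10     Math        3      2     Ivy
11     Econ        1      2     Ivy
add column hours_x3 = t['hours'] * 3:
      major  credits  hours student  hours_x3
0        EE        1     20     Ivy        60
4      Econ        5     23     Ivy        69
7        CS        3     25     Ivy        75
8   Physics        1     27     Ivy        81
9        CS        3     31     Ivy        93
10     Math        3      2     Ivy         6
11     Econ        1      2     Ivy         6
Finally, sum of column 'hours' = 130.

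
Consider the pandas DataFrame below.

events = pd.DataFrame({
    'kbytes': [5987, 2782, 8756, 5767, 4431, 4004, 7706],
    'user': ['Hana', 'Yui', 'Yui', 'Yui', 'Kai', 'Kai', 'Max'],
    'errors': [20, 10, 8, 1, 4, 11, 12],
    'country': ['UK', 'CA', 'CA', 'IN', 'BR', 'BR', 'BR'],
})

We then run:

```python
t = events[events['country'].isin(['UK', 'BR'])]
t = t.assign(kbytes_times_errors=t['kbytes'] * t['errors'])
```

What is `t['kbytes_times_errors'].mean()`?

filter rows where country in ['UK', 'BR']:
   kbytes  user  errors country
0    5987  Hana      20      UK
4    4431   Kai       4      BR
5    4004   Kai      11      BR
6    7706   Max      12      BR
add column kbytes_times_errors = t['kbytes'] * t['errors']:
   kbytes  user  errors country  kbytes_times_errors
0    5987  Hana      20      UK               119740
4    4431   Kai       4      BR                17724
5    4004   Kai      11      BR                44044
6    7706   Max      12      BR                92472

68495.0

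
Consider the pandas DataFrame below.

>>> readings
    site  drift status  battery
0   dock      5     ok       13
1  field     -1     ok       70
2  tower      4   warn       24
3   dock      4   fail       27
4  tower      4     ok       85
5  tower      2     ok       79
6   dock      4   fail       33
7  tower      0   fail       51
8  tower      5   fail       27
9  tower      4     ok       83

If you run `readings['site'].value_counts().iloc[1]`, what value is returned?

3

value_counts of site:
site
tower    6
dock     3
field    1
Name: count, dtype: int64
Hence 3.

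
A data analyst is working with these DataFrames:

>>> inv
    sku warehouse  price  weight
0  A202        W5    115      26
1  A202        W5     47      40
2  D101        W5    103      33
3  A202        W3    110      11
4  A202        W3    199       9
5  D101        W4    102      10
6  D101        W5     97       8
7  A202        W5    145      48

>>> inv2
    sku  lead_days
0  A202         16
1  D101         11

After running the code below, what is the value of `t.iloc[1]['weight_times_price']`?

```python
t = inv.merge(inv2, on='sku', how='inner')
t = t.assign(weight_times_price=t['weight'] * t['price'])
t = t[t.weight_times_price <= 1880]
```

merge on 'sku' (how='inner') → 8 rows:
    sku warehouse  price  weight  lead_days
0  A202        W5    115      26         16
1  A202        W5     47      40         16
2  D101        W5    103      33         11
3  A202        W3    110      11         16
4  A202        W3    199       9         16
5  D101        W4    102      10         11
6  D101        W5     97       8         11
7  A202        W5    145      48         16
add column weight_times_price = t['weight'] * t['price']:
    sku warehouse  price  weight  lead_days  weight_times_price
0  A202        W5    115      26         16                2990
1  A202        W5     47      40         16                1880
2  D101        W5    103      33         11                3399
3  A202        W3    110      11         16                1210
4  A202        W3    199       9         16                1791
5  D101        W4    102      10         11                1020
6  D101        W5     97       8         11                 776
7  A202        W5    145      48         16                6960
filter rows where weight_times_price <= 1880:
    sku warehouse  price  weight  lead_days  weight_times_price
1  A202        W5     47      40         16                1880
3  A202        W3    110      11         16                1210
4  A202        W3    199       9         16                1791
5  D101        W4    102      10         11                1020
6  D101        W5     97       8         11                 776
value at position 1, column 'weight_times_price' → 1210

1210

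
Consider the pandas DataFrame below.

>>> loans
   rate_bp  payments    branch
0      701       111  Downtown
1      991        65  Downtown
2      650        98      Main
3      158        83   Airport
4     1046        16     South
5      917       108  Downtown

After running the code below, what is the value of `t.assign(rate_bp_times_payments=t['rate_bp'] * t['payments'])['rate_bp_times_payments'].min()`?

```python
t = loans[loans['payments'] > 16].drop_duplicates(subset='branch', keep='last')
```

filter rows where payments > 16:
   rate_bp  payments    branch
0      701       111  Downtown
1      991        65  Downtown
2      650        98      Main
3      158        83   Airport
5      917       108  Downtown
drop duplicate branch (keep=last):
   rate_bp  payments    branch
2      650        98      Main
3      158        83   Airport
5      917       108  Downtown
add column rate_bp_times_payments = t['rate_bp'] * t['payments']:
   rate_bp  payments    branch  rate_bp_times_payments
2      650        98      Main                   63700
3      158        83   Airport                   13114
5      917       108  Downtown                   99036
Then the min of column 'rate_bp_times_payments': 13114

13114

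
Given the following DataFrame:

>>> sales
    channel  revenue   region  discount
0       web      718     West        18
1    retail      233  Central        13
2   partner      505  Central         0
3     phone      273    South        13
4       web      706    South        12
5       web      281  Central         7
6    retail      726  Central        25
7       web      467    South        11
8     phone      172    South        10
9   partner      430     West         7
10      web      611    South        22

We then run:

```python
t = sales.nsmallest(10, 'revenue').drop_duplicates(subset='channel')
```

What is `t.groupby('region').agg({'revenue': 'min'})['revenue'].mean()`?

278.333333333

take 10 rows with smallest revenue:
    channel  revenue   region  discount
8     phone      172    South        10
1    retail      233  Central        13
3     phone      273    South        13
5       web      281  Central         7
9   partner      430     West         7
7       web      467    South        11
2   partner      505  Central         0
10      web      611    South        22
4       web      706    South        12
0       web      718     West        18
drop duplicate channel (keep=first):
   channel  revenue   region  discount
8    phone      172    South        10
1   retail      233  Central        13
5      web      281  Central         7
9  partner      430     West         7
group by region, min of revenue:
         revenue
region          
Central      233
South        172
West         430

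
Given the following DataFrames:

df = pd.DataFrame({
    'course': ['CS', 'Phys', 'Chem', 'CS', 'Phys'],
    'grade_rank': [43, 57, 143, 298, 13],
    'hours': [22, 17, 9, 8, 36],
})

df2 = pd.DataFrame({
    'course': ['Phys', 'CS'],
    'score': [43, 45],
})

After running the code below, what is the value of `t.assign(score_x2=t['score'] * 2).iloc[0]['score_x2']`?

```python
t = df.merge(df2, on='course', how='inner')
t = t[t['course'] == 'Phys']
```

merge on 'course' (how='inner') → 4 rows:
  course  grade_rank  hours  score
0     CS          43     22     45
1   Phys          57     17     43
2     CS         298      8     45
3   Phys          13     36     43
filter rows where course == 'Phys':
  course  grade_rank  hours  score
1   Phys          57     17     43
3   Phys          13     36     43
add column score_x2 = t['score'] * 2:
  course  grade_rank  hours  score  score_x2
1   Phys          57     17     43        86
3   Phys          13     36     43        86
Then the value at position 0, column 'score_x2': 86

86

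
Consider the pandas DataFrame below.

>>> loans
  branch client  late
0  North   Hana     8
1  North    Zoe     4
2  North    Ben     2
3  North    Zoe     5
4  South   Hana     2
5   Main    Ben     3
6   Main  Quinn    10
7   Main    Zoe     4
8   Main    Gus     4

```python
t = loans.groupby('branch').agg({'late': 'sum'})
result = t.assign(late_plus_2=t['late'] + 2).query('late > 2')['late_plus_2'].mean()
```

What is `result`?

22.0

group by branch, sum of late:
        late
branch      
Main      21
North     19
South      2
add column late_plus_2 = t['late'] + 2:
        late  late_plus_2
branch                   
Main      21           23
North     19           21
South      2            4
filter rows where late > 2:
        late  late_plus_2
branch                   
Main      21           23
North     19           21
So mean() = 22.0.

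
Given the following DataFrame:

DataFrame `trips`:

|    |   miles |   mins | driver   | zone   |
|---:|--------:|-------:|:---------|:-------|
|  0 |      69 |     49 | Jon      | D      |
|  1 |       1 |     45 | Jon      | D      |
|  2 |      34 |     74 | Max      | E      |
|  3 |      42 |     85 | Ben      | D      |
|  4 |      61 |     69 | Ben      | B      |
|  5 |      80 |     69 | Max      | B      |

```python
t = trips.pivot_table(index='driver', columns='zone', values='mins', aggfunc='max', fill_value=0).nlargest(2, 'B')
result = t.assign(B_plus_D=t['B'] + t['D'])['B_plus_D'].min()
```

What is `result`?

pivot: rows=driver, cols=zone, max(mins):
zone     B   D   E
driver            
Ben     69  85   0
Jon      0  49   0
Max     69   0  74
take 2 rows with largest B:
zone     B   D   E
driver            
Ben     69  85   0
Max     69   0  74
add column B_plus_D = t['B'] + t['D']:
zone     B   D   E  B_plus_D
driver                      
Ben     69  85   0       154
Max     69   0  74        69
Then the min of column 'B_plus_D': 69

69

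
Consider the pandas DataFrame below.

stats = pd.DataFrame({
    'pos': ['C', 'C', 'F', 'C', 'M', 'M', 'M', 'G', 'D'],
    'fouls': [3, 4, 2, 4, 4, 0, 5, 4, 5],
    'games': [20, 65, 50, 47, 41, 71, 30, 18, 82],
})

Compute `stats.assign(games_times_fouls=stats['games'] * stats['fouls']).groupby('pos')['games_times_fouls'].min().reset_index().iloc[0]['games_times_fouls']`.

60

add column games_times_fouls = stats['games'] * stats['fouls']:
  pos  fouls  games  games_times_fouls
0   C      3     20                 60
1   C      4     65                260
2   F      2     50                100
3   C      4     47                188
4   M      4     41                164
5   M      0     71                  0
6   M      5     30                150
7   G      4     18                 72
8   D      5     82                410
group by pos, min of games_times_fouls:
pos
C     60
D    410
F    100
G     72
M      0
Name: games_times_fouls, dtype: int64
reset_index():
  pos  games_times_fouls
0   C                 60
1   D                410
2   F                100
3   G                 72
4   M                  0
value at position 0, column 'games_times_fouls' → 60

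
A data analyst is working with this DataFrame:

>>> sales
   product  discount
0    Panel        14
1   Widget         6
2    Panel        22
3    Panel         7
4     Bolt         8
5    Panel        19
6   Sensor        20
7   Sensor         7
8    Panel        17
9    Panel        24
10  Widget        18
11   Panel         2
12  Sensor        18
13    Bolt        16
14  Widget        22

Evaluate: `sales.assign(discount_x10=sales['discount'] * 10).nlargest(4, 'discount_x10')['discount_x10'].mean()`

220.0

add column discount_x10 = sales['discount'] * 10:
   product  discount  discount_x10
0    Panel        14           140
1   Widget         6            60
2    Panel        22           220
3    Panel         7            70
4     Bolt         8            80
5    Panel        19           190
6   Sensor        20           200
7   Sensor         7            70
8    Panel        17           170
9    Panel        24           240
10  Widget        18           180
11   Panel         2            20
12  Sensor        18           180
13    Bolt        16           160
14  Widget        22           220
take 4 rows with largest discount_x10:
   product  discount  discount_x10
9    Panel        24           240
2    Panel        22           220
14  Widget        22           220
6   Sensor        20           200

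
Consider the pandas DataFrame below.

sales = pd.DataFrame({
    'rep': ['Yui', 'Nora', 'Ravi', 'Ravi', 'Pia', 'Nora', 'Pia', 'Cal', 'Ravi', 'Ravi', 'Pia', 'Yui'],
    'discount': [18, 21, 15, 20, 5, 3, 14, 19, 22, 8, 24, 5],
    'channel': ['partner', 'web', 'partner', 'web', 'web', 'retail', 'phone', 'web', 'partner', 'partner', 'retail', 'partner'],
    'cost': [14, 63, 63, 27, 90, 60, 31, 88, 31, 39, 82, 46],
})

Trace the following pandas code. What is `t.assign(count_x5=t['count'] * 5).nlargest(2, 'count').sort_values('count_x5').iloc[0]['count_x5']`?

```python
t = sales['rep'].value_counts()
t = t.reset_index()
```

15

value_counts of rep:
rep
Ravi    4
Pia     3
Yui     2
Nora    2
Cal     1
Name: count, dtype: int64
reset_index():
    rep  count
0  Ravi      4
1   Pia      3
2   Yui      2
3  Nora      2
4   Cal      1
add column count_x5 = t['count'] * 5:
    rep  count  count_x5
0  Ravi      4        20
1   Pia      3        15
2   Yui      2        10
3  Nora      2        10
4   Cal      1         5
take 2 rows with largest count:
    rep  count  count_x5
0  Ravi      4        20
1   Pia      3        15
sort by count_x5:
    rep  count  count_x5
1   Pia      3        15
0  Ravi      4        20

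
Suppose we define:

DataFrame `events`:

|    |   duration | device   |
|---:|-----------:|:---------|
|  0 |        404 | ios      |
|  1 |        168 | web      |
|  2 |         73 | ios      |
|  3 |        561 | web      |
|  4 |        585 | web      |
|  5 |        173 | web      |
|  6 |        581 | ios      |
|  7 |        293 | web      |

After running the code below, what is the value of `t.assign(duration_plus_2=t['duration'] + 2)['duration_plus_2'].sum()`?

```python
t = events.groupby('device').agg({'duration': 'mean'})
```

712.666666667

group by device, mean of duration:
          duration
device            
ios     352.666667
web     356.000000
add column duration_plus_2 = t['duration'] + 2:
          duration  duration_plus_2
device                             
ios     352.666667       354.666667
web     356.000000       358.000000
The sum of column 'duration_plus_2' is 712.666666667.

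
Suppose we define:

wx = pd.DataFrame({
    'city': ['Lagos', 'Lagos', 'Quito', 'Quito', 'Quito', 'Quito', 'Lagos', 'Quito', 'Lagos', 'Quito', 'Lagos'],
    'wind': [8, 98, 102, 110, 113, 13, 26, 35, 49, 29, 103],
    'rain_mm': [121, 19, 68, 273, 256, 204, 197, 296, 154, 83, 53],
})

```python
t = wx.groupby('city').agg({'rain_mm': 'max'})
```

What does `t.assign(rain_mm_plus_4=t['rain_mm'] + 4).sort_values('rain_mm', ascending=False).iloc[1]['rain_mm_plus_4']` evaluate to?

group by city, max of rain_mm:
       rain_mm
city          
Lagos      197
Quito      296
add column rain_mm_plus_4 = t['rain_mm'] + 4:
       rain_mm  rain_mm_plus_4
city                          
Lagos      197             201
Quito      296             300
sort by rain_mm descending:
       rain_mm  rain_mm_plus_4
city                          
Quito      296             300
Lagos      197             201
So iloc[1]['rain_mm_plus_4'] = 201.

201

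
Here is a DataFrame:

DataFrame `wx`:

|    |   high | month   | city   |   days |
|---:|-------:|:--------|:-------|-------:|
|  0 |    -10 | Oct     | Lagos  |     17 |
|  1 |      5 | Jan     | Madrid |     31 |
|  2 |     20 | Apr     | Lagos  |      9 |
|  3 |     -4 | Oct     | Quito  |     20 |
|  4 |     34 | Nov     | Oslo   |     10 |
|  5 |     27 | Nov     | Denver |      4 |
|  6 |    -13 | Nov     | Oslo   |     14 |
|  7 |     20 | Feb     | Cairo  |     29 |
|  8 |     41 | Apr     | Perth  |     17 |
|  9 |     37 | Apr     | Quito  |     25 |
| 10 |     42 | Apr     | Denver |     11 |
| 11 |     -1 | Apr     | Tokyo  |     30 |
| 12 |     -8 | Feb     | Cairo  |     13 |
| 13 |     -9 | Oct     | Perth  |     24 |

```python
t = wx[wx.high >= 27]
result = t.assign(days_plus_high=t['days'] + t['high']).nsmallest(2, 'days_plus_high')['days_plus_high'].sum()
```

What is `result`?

filter rows where high >= 27:
    high month    city  days
4     34   Nov    Oslo    10
5     27   Nov  Denver     4
8     41   Apr   Perth    17
9     37   Apr   Quito    25
10    42   Apr  Denver    11
add column days_plus_high = t['days'] + t['high']:
    high month    city  days  days_plus_high
4     34   Nov    Oslo    10              44
5     27   Nov  Denver     4              31
8     41   Apr   Perth    17              58
9     37   Apr   Quito    25              62
10    42   Apr  Denver    11              53
take 2 rows with smallest days_plus_high:
   high month    city  days  days_plus_high
5    27   Nov  Denver     4              31
4    34   Nov    Oslo    10              44
sum of column 'days_plus_high' → 75

75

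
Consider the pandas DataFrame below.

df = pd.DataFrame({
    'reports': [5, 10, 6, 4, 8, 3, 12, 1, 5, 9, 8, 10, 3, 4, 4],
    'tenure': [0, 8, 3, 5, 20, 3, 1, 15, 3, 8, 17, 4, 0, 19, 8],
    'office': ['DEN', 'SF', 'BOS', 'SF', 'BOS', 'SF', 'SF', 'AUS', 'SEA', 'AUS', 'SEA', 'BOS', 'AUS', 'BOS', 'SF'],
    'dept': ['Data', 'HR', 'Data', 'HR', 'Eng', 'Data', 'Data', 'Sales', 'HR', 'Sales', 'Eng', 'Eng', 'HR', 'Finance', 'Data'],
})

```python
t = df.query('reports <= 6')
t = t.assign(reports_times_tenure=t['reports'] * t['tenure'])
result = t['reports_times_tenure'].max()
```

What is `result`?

76

filter rows where reports <= 6:
    reports  tenure office     dept
0         5       0    DEN     Data
2         6       3    BOS     Data
3         4       5     SF       HR
5         3       3     SF     Data
7         1      15    AUS    Sales
8         5       3    SEA       HR
12        3       0    AUS       HR
13        4      19    BOS  Finance
14        4       8     SF     Data
add column reports_times_tenure = t['reports'] * t['tenure']:
    reports  tenure office     dept  reports_times_tenure
0         5       0    DEN     Data                     0
2         6       3    BOS     Data                    18
3         4       5     SF       HR                    20
5         3       3     SF     Data                     9
7         1      15    AUS    Sales                    15
8         5       3    SEA       HR                    15
12        3       0    AUS       HR                     0
13        4      19    BOS  Finance                    76
14        4       8     SF     Data                    32
So max() = 76.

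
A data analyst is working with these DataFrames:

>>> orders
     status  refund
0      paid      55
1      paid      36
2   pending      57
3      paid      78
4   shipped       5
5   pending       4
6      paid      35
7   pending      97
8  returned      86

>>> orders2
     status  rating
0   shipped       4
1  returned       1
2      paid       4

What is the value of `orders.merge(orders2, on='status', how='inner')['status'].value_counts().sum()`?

merge on 'status' (how='inner') → 6 rows:
     status  refund  rating
0      paid      55       4
1      paid      36       4
2      paid      78       4
3   shipped       5       4
4      paid      35       4
5  returned      86       1
value_counts of status:
status
paid        4
shipped     1
returned    1
Name: count, dtype: int64
Hence 6.

6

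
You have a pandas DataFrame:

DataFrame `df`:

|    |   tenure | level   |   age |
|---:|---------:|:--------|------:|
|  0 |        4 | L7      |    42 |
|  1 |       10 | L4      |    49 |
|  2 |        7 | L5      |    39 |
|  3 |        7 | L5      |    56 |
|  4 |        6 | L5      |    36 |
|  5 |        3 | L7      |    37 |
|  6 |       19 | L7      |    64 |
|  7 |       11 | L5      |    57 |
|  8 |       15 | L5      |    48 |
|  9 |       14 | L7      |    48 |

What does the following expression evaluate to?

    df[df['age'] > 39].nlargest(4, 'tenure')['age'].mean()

filter rows where age > 39:
   tenure level  age
0       4    L7   42
1      10    L4   49
3       7    L5   56
6      19    L7   64
7      11    L5   57
8      15    L5   48
9      14    L7   48
take 4 rows with largest tenure:
   tenure level  age
6      19    L7   64
8      15    L5   48
9      14    L7   48
7      11    L5   57

54.25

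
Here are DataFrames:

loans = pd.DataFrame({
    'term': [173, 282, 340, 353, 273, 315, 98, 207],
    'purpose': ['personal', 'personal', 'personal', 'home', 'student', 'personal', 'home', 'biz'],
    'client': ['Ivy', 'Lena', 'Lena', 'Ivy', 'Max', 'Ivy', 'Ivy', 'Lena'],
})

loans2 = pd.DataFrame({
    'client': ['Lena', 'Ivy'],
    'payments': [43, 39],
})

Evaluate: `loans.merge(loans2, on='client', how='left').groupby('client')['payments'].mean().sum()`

merge on 'client' (how='left') → 8 rows:
   term   purpose client  payments
0   173  personal    Ivy      39.0
1   282  personal   Lena      43.0
2   340  personal   Lena      43.0
3   353      home    Ivy      39.0
4   273   student    Max       NaN
5   315  personal    Ivy      39.0
6    98      home    Ivy      39.0
7   207       biz   Lena      43.0
group by client, mean of payments:
client
Ivy     39.0
Lena    43.0
Max      NaN
Name: payments, dtype: float64

82.0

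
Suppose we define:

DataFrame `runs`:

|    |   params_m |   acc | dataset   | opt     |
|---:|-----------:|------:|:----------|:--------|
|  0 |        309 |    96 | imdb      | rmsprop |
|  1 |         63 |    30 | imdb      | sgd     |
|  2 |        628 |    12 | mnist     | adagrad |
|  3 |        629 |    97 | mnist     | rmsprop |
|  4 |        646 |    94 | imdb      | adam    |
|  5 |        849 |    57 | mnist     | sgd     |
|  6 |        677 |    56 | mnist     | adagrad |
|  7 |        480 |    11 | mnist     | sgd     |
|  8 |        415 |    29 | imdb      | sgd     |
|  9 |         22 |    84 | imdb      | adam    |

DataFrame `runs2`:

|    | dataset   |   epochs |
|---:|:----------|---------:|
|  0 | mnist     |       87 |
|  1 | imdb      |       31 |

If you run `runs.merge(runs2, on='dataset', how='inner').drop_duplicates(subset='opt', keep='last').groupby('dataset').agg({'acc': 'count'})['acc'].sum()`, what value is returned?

merge on 'dataset' (how='inner') → 10 rows:
   params_m  acc dataset      opt  epochs
0       309   96    imdb  rmsprop      31
1        63   30    imdb      sgd      31
2       628   12   mnist  adagrad      87
3       629   97   mnist  rmsprop      87
4       646   94    imdb     adam      31
5       849   57   mnist      sgd      87
6       677   56   mnist  adagrad      87
7       480   11   mnist      sgd      87
8       415   29    imdb      sgd      31
9        22   84    imdb     adam      31
drop duplicate opt (keep=last):
   params_m  acc dataset      opt  epochs
3       629   97   mnist  rmsprop      87
6       677   56   mnist  adagrad      87
8       415   29    imdb      sgd      31
9        22   84    imdb     adam      31
group by dataset, count of acc:
         acc
dataset     
imdb       2
mnist      2
sum of column 'acc' → 4

4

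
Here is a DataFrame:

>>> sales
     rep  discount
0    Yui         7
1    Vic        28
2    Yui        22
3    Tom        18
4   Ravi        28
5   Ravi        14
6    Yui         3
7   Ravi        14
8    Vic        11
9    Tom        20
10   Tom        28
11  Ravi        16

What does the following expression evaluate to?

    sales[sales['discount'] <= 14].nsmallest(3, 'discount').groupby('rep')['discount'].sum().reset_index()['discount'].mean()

10.5

filter rows where discount <= 14:
    rep  discount
0   Yui         7
5  Ravi        14
6   Yui         3
7  Ravi        14
8   Vic        11
take 3 rows with smallest discount:
   rep  discount
6  Yui         3
0  Yui         7
8  Vic        11
group by rep, sum of discount:
rep
Vic    11
Yui    10
Name: discount, dtype: int64
reset_index():
   rep  discount
0  Vic        11
1  Yui        10
Then the mean of column 'discount': 10.5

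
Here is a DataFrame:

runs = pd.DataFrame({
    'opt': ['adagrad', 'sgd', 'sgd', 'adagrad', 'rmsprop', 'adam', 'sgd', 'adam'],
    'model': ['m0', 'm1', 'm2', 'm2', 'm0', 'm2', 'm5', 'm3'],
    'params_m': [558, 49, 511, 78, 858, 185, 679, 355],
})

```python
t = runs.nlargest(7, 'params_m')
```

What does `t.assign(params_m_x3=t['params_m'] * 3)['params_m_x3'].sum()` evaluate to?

9672

take 7 rows with largest params_m:
       opt model  params_m
4  rmsprop    m0       858
6      sgd    m5       679
0  adagrad    m0       558
2      sgd    m2       511
7     adam    m3       355
5     adam    m2       185
3  adagrad    m2        78
add column params_m_x3 = t['params_m'] * 3:
       opt model  params_m  params_m_x3
4  rmsprop    m0       858         2574
6      sgd    m5       679         2037
0  adagrad    m0       558         1674
2      sgd    m2       511         1533
7     adam    m3       355         1065
5     adam    m2       185          555
3  adagrad    m2        78          234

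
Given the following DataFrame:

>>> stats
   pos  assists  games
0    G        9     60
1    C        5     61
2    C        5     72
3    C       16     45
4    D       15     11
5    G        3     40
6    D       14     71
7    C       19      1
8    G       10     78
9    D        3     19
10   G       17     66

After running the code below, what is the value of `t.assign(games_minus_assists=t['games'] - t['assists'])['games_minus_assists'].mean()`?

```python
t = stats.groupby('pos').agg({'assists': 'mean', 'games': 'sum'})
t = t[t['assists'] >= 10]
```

group by pos: mean(assists), sum(games):
       assists  games
pos                  
C    11.250000    179
D    10.666667    101
G     9.750000    244
filter rows where assists >= 10:
       assists  games
pos                  
C    11.250000    179
D    10.666667    101
add column games_minus_assists = t['games'] - t['assists']:
       assists  games  games_minus_assists
pos                                       
C    11.250000    179           167.750000
D    10.666667    101            90.333333

129.041666667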